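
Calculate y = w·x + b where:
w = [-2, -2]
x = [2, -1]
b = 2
y = 0

y = (-2)(2) + (-2)(-1) + 2 = 0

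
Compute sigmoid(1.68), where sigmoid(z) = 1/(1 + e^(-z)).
0.8429

sigmoid(1.68) = 1/(1 + e^(-1.68)) = 1/(1 + 0.1864) = 0.8429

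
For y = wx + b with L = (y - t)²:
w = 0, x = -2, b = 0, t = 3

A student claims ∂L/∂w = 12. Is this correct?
Correct

y = (0)(-2) + 0 = 0
∂L/∂y = 2(y - t) = 2(0 - 3) = -6
∂y/∂w = x = -2
∂L/∂w = -6 × -2 = 12

Claimed value: 12
Correct: The correct gradient is 12.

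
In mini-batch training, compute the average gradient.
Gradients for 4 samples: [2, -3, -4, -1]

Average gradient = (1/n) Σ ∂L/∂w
Average gradient = -1.5

Average = (1/4)(2 + -3 + -4 + -1) = -6/4 = -1.5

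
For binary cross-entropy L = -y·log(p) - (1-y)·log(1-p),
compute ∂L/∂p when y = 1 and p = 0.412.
∂L/∂p = -2.427

∂L/∂p = -y/p + (1-y)/(1-p) = -1/0.412 + 0 = -2.427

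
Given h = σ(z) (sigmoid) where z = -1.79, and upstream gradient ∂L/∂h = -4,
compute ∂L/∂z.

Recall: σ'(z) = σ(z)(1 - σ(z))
∂L/∂z = -0.4904

σ(-1.79) = 0.1431
σ'(-1.79) = σ(-1.79)(1 - σ(-1.79)) = 0.1431 × 0.8569 = 0.1226
∂L/∂z = ∂L/∂h · σ'(z) = -4 × 0.1226 = -0.4904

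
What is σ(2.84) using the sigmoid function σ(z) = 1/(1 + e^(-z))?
0.9448

sigmoid(2.84) = 1/(1 + e^(-2.84)) = 1/(1 + 0.05843) = 0.9448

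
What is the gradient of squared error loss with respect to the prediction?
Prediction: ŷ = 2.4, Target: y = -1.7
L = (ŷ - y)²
∂L/∂ŷ = 8.2

∂L/∂ŷ = 2(ŷ - y) = 2(2.4 - -1.7) = 2(4.1) = 8.2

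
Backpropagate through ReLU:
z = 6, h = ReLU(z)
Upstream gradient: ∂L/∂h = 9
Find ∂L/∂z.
∂L/∂z = 9

h = ReLU(6) = 6
Since z > 0: ∂h/∂z = 1
∂L/∂z = ∂L/∂h · ∂h/∂z = 9 × 1 = 9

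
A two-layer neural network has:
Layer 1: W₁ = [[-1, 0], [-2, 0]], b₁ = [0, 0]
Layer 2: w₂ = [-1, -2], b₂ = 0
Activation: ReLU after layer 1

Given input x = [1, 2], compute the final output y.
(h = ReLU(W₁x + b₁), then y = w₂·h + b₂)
y = 0

Layer 1 pre-activation: z₁ = [-1, -2]
After ReLU: h = [0, 0]
Layer 2 output: y = -1×0 + -2×0 + 0 = 0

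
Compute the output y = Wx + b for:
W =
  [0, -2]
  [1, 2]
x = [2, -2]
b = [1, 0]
y = [5, -2]

Wx = [0×2 + -2×-2, 1×2 + 2×-2]
   = [4, -2]
y = Wx + b = [4 + 1, -2 + 0] = [5, -2]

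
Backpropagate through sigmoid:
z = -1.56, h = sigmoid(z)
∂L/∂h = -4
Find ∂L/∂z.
∂L/∂z = -0.574

σ(-1.56) = 0.1736
σ'(-1.56) = σ(-1.56)(1 - σ(-1.56)) = 0.1736 × 0.8264 = 0.1435
∂L/∂z = ∂L/∂h · σ'(z) = -4 × 0.1435 = -0.574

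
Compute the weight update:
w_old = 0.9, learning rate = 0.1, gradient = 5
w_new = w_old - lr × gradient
w_new = 0.4

w_new = w - η·∂L/∂w = 0.9 - 0.1×(5) = 0.9 - (0.5) = 0.4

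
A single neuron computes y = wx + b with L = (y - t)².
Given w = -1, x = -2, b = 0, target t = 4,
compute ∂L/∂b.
∂L/∂b = -4

y = wx + b = (-1)(-2) + 0 = 2
∂L/∂y = 2(y - t) = 2(2 - 4) = -4
∂y/∂b = 1
∂L/∂b = ∂L/∂y · ∂y/∂b = -4 × 1 = -4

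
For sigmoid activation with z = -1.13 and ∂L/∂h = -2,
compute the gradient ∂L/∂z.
∂L/∂z = -0.3691

σ(-1.13) = 0.2442
σ'(-1.13) = σ(-1.13)(1 - σ(-1.13)) = 0.2442 × 0.7558 = 0.1845
∂L/∂z = ∂L/∂h · σ'(z) = -2 × 0.1845 = -0.3691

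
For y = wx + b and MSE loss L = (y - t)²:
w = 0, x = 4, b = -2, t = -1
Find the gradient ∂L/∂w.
∂L/∂w = -8

y = wx + b = (0)(4) + -2 = -2
∂L/∂y = 2(y - t) = 2(-2 - -1) = -2
∂y/∂w = x = 4
∂L/∂w = ∂L/∂y · ∂y/∂w = -2 × 4 = -8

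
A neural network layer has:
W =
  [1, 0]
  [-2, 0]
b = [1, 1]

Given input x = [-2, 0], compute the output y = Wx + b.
y = [-1, 5]

Wx = [1×-2 + 0×0, -2×-2 + 0×0]
   = [-2, 4]
y = Wx + b = [-2 + 1, 4 + 1] = [-1, 5]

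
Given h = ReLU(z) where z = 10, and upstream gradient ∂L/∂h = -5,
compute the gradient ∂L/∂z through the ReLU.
∂L/∂z = -5

h = ReLU(10) = 10
Since z > 0: ∂h/∂z = 1
∂L/∂z = ∂L/∂h · ∂h/∂z = -5 × 1 = -5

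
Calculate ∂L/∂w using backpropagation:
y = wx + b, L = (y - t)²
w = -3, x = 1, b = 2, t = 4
∂L/∂w = -10

y = wx + b = (-3)(1) + 2 = -1
∂L/∂y = 2(y - t) = 2(-1 - 4) = -10
∂y/∂w = x = 1
∂L/∂w = ∂L/∂y · ∂y/∂w = -10 × 1 = -10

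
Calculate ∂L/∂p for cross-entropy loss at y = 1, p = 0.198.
∂L/∂p = -5.051

∂L/∂p = -y/p + (1-y)/(1-p) = -1/0.198 + 0 = -5.051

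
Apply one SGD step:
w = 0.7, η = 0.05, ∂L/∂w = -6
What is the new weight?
w_new = 1

w_new = w - η·∂L/∂w = 0.7 - 0.05×(-6) = 0.7 - (-0.3) = 1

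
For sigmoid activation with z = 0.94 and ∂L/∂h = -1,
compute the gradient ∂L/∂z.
∂L/∂z = -0.202

σ(0.94) = 0.7191
σ'(0.94) = σ(0.94)(1 - σ(0.94)) = 0.7191 × 0.2809 = 0.202
∂L/∂z = ∂L/∂h · σ'(z) = -1 × 0.202 = -0.202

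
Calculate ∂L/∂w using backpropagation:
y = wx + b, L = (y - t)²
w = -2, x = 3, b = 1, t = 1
∂L/∂w = -36

y = wx + b = (-2)(3) + 1 = -5
∂L/∂y = 2(y - t) = 2(-5 - 1) = -12
∂y/∂w = x = 3
∂L/∂w = ∂L/∂y · ∂y/∂w = -12 × 3 = -36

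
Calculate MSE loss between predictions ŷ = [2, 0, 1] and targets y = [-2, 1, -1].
MSE = 7

MSE = (1/3)((2--2)² + (0-1)² + (1--1)²) = (1/3)(16 + 1 + 4) = 7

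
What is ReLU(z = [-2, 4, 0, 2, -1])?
h = [0, 4, 0, 2, 0]

ReLU applied element-wise: max(0,-2)=0, max(0,4)=4, max(0,0)=0, max(0,2)=2, max(0,-1)=0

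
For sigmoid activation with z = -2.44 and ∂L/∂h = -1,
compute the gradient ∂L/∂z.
∂L/∂z = -0.07375

σ(-2.44) = 0.08017
σ'(-2.44) = σ(-2.44)(1 - σ(-2.44)) = 0.08017 × 0.9198 = 0.07375
∂L/∂z = ∂L/∂h · σ'(z) = -1 × 0.07375 = -0.07375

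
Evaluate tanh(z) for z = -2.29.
-0.9797

tanh(-2.29) = (e^(-2.29) - e^(2.29))/(e^(-2.29) + e^(2.29)) = -0.9797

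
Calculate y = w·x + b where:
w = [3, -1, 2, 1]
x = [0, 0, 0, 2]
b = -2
y = 0

y = (3)(0) + (-1)(0) + (2)(0) + (1)(2) + -2 = 0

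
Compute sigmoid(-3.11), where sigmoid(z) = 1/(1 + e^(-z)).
0.0427

sigmoid(-3.11) = 1/(1 + e^(3.11)) = 1/(1 + 22.42) = 0.0427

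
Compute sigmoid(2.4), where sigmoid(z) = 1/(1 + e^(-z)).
0.9168

sigmoid(2.4) = 1/(1 + e^(-2.4)) = 1/(1 + 0.09072) = 0.9168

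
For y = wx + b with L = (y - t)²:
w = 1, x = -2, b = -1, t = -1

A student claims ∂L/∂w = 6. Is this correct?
Incorrect

y = (1)(-2) + -1 = -3
∂L/∂y = 2(y - t) = 2(-3 - -1) = -4
∂y/∂w = x = -2
∂L/∂w = -4 × -2 = 8

Claimed value: 6
Incorrect: The correct gradient is 8.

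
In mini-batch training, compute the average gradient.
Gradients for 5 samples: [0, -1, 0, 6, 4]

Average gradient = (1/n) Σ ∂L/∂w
Average gradient = 1.8

Average = (1/5)(0 + -1 + 0 + 6 + 4) = 9/5 = 1.8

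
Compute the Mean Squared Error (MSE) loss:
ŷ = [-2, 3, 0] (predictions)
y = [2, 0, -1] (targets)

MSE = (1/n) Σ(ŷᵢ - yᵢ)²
MSE = 8.667

MSE = (1/3)((-2-2)² + (3-0)² + (0--1)²) = (1/3)(16 + 9 + 1) = 8.667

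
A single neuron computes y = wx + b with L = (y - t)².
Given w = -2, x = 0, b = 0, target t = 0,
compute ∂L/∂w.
∂L/∂w = 0

y = wx + b = (-2)(0) + 0 = 0
∂L/∂y = 2(y - t) = 2(0 - 0) = 0
∂y/∂w = x = 0
∂L/∂w = ∂L/∂y · ∂y/∂w = 0 × 0 = 0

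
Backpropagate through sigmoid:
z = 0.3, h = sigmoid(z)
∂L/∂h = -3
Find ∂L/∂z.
∂L/∂z = -0.7334

σ(0.3) = 0.5744
σ'(0.3) = σ(0.3)(1 - σ(0.3)) = 0.5744 × 0.4256 = 0.2445
∂L/∂z = ∂L/∂h · σ'(z) = -3 × 0.2445 = -0.7334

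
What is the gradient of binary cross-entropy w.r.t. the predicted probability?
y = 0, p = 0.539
∂L/∂p = 2.169

∂L/∂p = -y/p + (1-y)/(1-p) = 0 + 1/0.461 = 2.169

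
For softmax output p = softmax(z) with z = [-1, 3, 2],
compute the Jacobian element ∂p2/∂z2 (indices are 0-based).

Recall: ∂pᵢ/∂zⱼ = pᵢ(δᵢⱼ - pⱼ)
∂p2/∂z2 = 0.195

p = softmax(z) = [0.01321, 0.7214, 0.2654]
p2 = 0.2654

∂p2/∂z2 = p2(1 - p2) = 0.2654 × (1 - 0.2654) = 0.195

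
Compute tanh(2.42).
0.9843

tanh(2.42) = (e^(2.42) - e^(-2.42))/(e^(2.42) + e^(-2.42)) = 0.9843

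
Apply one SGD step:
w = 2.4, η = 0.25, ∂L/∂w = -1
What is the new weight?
w_new = 2.65

w_new = w - η·∂L/∂w = 2.4 - 0.25×(-1) = 2.4 - (-0.25) = 2.65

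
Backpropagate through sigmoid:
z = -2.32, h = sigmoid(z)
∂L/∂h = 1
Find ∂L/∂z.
∂L/∂z = 0.08147

σ(-2.32) = 0.08948
σ'(-2.32) = σ(-2.32)(1 - σ(-2.32)) = 0.08948 × 0.9105 = 0.08147
∂L/∂z = ∂L/∂h · σ'(z) = 1 × 0.08147 = 0.08147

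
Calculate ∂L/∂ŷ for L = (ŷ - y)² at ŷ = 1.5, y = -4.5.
∂L/∂ŷ = 12.0

∂L/∂ŷ = 2(ŷ - y) = 2(1.5 - -4.5) = 2(6.0) = 12.0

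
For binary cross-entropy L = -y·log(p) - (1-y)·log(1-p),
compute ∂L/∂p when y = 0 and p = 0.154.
∂L/∂p = 1.182

∂L/∂p = -y/p + (1-y)/(1-p) = 0 + 1/0.846 = 1.182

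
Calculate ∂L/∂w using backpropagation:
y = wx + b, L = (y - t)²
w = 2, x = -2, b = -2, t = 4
∂L/∂w = 40

y = wx + b = (2)(-2) + -2 = -6
∂L/∂y = 2(y - t) = 2(-6 - 4) = -20
∂y/∂w = x = -2
∂L/∂w = ∂L/∂y · ∂y/∂w = -20 × -2 = 40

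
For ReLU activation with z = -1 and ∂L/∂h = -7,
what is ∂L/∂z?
∂L/∂z = 0

h = ReLU(-1) = 0
Since z < 0: ∂h/∂z = 0
∂L/∂z = ∂L/∂h · ∂h/∂z = -7 × 0 = 0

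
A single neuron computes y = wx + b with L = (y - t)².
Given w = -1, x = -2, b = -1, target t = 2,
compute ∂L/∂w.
∂L/∂w = 4

y = wx + b = (-1)(-2) + -1 = 1
∂L/∂y = 2(y - t) = 2(1 - 2) = -2
∂y/∂w = x = -2
∂L/∂w = ∂L/∂y · ∂y/∂w = -2 × -2 = 4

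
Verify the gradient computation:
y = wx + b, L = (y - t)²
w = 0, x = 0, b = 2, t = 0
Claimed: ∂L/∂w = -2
Incorrect

y = (0)(0) + 2 = 2
∂L/∂y = 2(y - t) = 2(2 - 0) = 4
∂y/∂w = x = 0
∂L/∂w = 4 × 0 = 0

Claimed value: -2
Incorrect: The correct gradient is 0.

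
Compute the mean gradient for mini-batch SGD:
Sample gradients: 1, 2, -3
Average gradient = 0

Average = (1/3)(1 + 2 + -3) = 0/3 = 0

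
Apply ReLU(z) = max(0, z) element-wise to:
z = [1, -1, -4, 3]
h = [1, 0, 0, 3]

ReLU applied element-wise: max(0,1)=1, max(0,-1)=0, max(0,-4)=0, max(0,3)=3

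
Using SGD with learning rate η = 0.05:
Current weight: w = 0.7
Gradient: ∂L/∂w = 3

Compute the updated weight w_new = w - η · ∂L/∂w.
w_new = 0.55

w_new = w - η·∂L/∂w = 0.7 - 0.05×(3) = 0.7 - (0.15) = 0.55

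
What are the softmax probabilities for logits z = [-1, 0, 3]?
p = [0.0171, 0.0466, 0.9362]

exp(z) = [0.3679, 1, 20.09]
Sum = 21.45
p = [0.0171, 0.0466, 0.9362]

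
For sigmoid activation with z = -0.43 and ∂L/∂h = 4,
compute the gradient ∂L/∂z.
∂L/∂z = 0.9552

σ(-0.43) = 0.3941
σ'(-0.43) = σ(-0.43)(1 - σ(-0.43)) = 0.3941 × 0.6059 = 0.2388
∂L/∂z = ∂L/∂h · σ'(z) = 4 × 0.2388 = 0.9552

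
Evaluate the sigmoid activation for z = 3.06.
0.9552

sigmoid(3.06) = 1/(1 + e^(-3.06)) = 1/(1 + 0.04689) = 0.9552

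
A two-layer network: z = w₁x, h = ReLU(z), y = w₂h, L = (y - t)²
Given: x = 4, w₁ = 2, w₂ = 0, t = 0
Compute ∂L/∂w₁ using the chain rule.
∂L/∂w₁ = 0

Forward pass:
z = w₁x = 2×4 = 8
h = ReLU(8) = 8
y = w₂h = 0×8 = 0

Backward pass:
∂L/∂y = 2(y - t) = 2(0 - 0) = 0
∂y/∂h = w₂ = 0
∂h/∂z = 1 (ReLU derivative)
∂z/∂w₁ = x = 4

∂L/∂w₁ = 0 × 0 × 1 × 4 = 0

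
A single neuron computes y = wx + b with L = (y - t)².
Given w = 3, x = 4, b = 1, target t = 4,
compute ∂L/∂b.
∂L/∂b = 18

y = wx + b = (3)(4) + 1 = 13
∂L/∂y = 2(y - t) = 2(13 - 4) = 18
∂y/∂b = 1
∂L/∂b = ∂L/∂y · ∂y/∂b = 18 × 1 = 18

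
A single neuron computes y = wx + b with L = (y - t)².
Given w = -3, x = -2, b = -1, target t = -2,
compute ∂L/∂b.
∂L/∂b = 14

y = wx + b = (-3)(-2) + -1 = 5
∂L/∂y = 2(y - t) = 2(5 - -2) = 14
∂y/∂b = 1
∂L/∂b = ∂L/∂y · ∂y/∂b = 14 × 1 = 14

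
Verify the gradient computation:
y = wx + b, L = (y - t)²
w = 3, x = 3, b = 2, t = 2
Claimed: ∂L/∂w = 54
Correct

y = (3)(3) + 2 = 11
∂L/∂y = 2(y - t) = 2(11 - 2) = 18
∂y/∂w = x = 3
∂L/∂w = 18 × 3 = 54

Claimed value: 54
Correct: The correct gradient is 54.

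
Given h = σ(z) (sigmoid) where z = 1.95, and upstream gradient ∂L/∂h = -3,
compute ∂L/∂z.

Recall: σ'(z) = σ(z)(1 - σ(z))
∂L/∂z = -0.3271

σ(1.95) = 0.8754
σ'(1.95) = σ(1.95)(1 - σ(1.95)) = 0.8754 × 0.1246 = 0.109
∂L/∂z = ∂L/∂h · σ'(z) = -3 × 0.109 = -0.3271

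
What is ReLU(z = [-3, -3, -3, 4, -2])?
h = [0, 0, 0, 4, 0]

ReLU applied element-wise: max(0,-3)=0, max(0,-3)=0, max(0,-3)=0, max(0,4)=4, max(0,-2)=0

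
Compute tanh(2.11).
0.971

tanh(2.11) = (e^(2.11) - e^(-2.11))/(e^(2.11) + e^(-2.11)) = 0.971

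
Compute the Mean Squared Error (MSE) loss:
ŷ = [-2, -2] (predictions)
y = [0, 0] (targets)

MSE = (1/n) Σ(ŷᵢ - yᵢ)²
MSE = 4

MSE = (1/2)((-2-0)² + (-2-0)²) = (1/2)(4 + 4) = 4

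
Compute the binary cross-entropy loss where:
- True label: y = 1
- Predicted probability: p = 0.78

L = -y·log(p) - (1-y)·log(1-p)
L = 0.2485

L = -1·log(0.78) - 0·log(0.22) = -log(0.78) = 0.2485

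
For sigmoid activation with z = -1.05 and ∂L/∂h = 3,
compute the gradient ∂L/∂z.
∂L/∂z = 0.5761

σ(-1.05) = 0.2592
σ'(-1.05) = σ(-1.05)(1 - σ(-1.05)) = 0.2592 × 0.7408 = 0.192
∂L/∂z = ∂L/∂h · σ'(z) = 3 × 0.192 = 0.5761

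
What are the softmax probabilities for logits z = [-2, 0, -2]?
p = [0.1065, 0.787, 0.1065]

exp(z) = [0.1353, 1, 0.1353]
Sum = 1.271
p = [0.1065, 0.787, 0.1065]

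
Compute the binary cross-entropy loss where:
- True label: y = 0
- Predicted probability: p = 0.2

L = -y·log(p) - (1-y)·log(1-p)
L = 0.2231

L = -0·log(0.2) - 1·log(0.8) = -log(0.8) = 0.2231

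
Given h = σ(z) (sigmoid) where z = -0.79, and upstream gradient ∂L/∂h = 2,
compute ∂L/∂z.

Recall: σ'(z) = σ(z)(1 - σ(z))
∂L/∂z = 0.4294

σ(-0.79) = 0.3122
σ'(-0.79) = σ(-0.79)(1 - σ(-0.79)) = 0.3122 × 0.6878 = 0.2147
∂L/∂z = ∂L/∂h · σ'(z) = 2 × 0.2147 = 0.4294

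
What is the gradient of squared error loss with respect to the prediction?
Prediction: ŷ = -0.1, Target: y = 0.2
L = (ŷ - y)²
∂L/∂ŷ = -0.6

∂L/∂ŷ = 2(ŷ - y) = 2(-0.1 - 0.2) = 2(-0.3) = -0.6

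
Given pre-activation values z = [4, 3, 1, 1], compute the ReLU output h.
h = [4, 3, 1, 1]

ReLU applied element-wise: max(0,4)=4, max(0,3)=3, max(0,1)=1, max(0,1)=1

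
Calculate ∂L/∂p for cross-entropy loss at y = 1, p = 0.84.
∂L/∂p = -1.19

∂L/∂p = -y/p + (1-y)/(1-p) = -1/0.84 + 0 = -1.19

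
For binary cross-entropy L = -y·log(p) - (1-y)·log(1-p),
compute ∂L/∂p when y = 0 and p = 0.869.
∂L/∂p = 7.634

∂L/∂p = -y/p + (1-y)/(1-p) = 0 + 1/0.131 = 7.634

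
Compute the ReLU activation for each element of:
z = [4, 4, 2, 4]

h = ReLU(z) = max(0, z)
h = [4, 4, 2, 4]

ReLU applied element-wise: max(0,4)=4, max(0,4)=4, max(0,2)=2, max(0,4)=4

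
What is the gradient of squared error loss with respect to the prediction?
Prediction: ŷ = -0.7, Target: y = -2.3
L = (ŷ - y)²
∂L/∂ŷ = 3.2

∂L/∂ŷ = 2(ŷ - y) = 2(-0.7 - -2.3) = 2(1.6) = 3.2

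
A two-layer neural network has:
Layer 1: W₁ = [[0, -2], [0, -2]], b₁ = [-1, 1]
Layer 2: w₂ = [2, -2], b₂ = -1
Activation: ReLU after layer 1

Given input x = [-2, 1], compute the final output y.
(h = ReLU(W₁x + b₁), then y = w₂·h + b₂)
y = -1

Layer 1 pre-activation: z₁ = [-3, -1]
After ReLU: h = [0, 0]
Layer 2 output: y = 2×0 + -2×0 + -1 = -1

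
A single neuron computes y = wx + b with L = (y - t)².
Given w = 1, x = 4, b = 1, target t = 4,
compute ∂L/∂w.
∂L/∂w = 8

y = wx + b = (1)(4) + 1 = 5
∂L/∂y = 2(y - t) = 2(5 - 4) = 2
∂y/∂w = x = 4
∂L/∂w = ∂L/∂y · ∂y/∂w = 2 × 4 = 8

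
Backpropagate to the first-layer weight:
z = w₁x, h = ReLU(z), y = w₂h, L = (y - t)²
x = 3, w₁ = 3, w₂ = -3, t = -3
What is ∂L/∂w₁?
∂L/∂w₁ = 432

Forward pass:
z = w₁x = 3×3 = 9
h = ReLU(9) = 9
y = w₂h = -3×9 = -27

Backward pass:
∂L/∂y = 2(y - t) = 2(-27 - -3) = -48
∂y/∂h = w₂ = -3
∂h/∂z = 1 (ReLU derivative)
∂z/∂w₁ = x = 3

∂L/∂w₁ = -48 × -3 × 1 × 3 = 432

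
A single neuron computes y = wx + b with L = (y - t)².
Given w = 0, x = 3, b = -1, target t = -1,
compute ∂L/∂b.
∂L/∂b = 0

y = wx + b = (0)(3) + -1 = -1
∂L/∂y = 2(y - t) = 2(-1 - -1) = 0
∂y/∂b = 1
∂L/∂b = ∂L/∂y · ∂y/∂b = 0 × 1 = 0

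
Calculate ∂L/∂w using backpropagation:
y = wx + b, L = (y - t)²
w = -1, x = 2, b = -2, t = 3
∂L/∂w = -28

y = wx + b = (-1)(2) + -2 = -4
∂L/∂y = 2(y - t) = 2(-4 - 3) = -14
∂y/∂w = x = 2
∂L/∂w = ∂L/∂y · ∂y/∂w = -14 × 2 = -28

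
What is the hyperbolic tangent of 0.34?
0.3275

tanh(0.34) = (e^(0.34) - e^(-0.34))/(e^(0.34) + e^(-0.34)) = 0.3275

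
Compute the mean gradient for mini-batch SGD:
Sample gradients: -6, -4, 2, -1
Average gradient = -2.25

Average = (1/4)(-6 + -4 + 2 + -1) = -9/4 = -2.25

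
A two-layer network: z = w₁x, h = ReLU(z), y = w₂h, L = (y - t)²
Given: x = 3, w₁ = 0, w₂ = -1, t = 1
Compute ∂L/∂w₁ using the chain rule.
∂L/∂w₁ = 0

Forward pass:
z = w₁x = 0×3 = 0
h = ReLU(0) = 0
y = w₂h = -1×0 = 0

Backward pass:
∂L/∂y = 2(y - t) = 2(0 - 1) = -2
∂y/∂h = w₂ = -1
∂h/∂z = 0 (ReLU derivative)
∂z/∂w₁ = x = 3

∂L/∂w₁ = -2 × -1 × 0 × 3 = 0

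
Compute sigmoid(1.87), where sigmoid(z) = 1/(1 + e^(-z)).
0.8665

sigmoid(1.87) = 1/(1 + e^(-1.87)) = 1/(1 + 0.1541) = 0.8665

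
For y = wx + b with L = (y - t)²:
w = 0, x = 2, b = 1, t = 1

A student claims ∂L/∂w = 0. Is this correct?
Correct

y = (0)(2) + 1 = 1
∂L/∂y = 2(y - t) = 2(1 - 1) = 0
∂y/∂w = x = 2
∂L/∂w = 0 × 2 = 0

Claimed value: 0
Correct: The correct gradient is 0.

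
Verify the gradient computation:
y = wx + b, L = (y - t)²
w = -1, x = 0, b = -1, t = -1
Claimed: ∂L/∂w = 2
Incorrect

y = (-1)(0) + -1 = -1
∂L/∂y = 2(y - t) = 2(-1 - -1) = 0
∂y/∂w = x = 0
∂L/∂w = 0 × 0 = 0

Claimed value: 2
Incorrect: The correct gradient is 0.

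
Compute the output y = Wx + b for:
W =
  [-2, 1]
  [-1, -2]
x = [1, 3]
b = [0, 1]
y = [1, -6]

Wx = [-2×1 + 1×3, -1×1 + -2×3]
   = [1, -7]
y = Wx + b = [1 + 0, -7 + 1] = [1, -6]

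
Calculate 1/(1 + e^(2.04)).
0.1151

sigmoid(-2.04) = 1/(1 + e^(2.04)) = 1/(1 + 7.691) = 0.1151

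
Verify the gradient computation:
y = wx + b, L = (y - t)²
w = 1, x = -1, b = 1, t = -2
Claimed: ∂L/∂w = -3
Incorrect

y = (1)(-1) + 1 = 0
∂L/∂y = 2(y - t) = 2(0 - -2) = 4
∂y/∂w = x = -1
∂L/∂w = 4 × -1 = -4

Claimed value: -3
Incorrect: The correct gradient is -4.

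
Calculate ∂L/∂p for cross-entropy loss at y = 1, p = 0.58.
∂L/∂p = -1.724

∂L/∂p = -y/p + (1-y)/(1-p) = -1/0.58 + 0 = -1.724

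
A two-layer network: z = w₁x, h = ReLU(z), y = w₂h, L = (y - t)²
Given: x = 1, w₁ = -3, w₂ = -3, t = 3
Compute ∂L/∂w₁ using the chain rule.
∂L/∂w₁ = 0

Forward pass:
z = w₁x = -3×1 = -3
h = ReLU(-3) = 0
y = w₂h = -3×0 = 0

Backward pass:
∂L/∂y = 2(y - t) = 2(0 - 3) = -6
∂y/∂h = w₂ = -3
∂h/∂z = 0 (ReLU derivative)
∂z/∂w₁ = x = 1

∂L/∂w₁ = -6 × -3 × 0 × 1 = 0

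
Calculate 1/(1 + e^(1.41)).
0.1962

sigmoid(-1.41) = 1/(1 + e^(1.41)) = 1/(1 + 4.096) = 0.1962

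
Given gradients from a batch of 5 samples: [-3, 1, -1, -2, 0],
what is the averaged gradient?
Average gradient = -1

Average = (1/5)(-3 + 1 + -1 + -2 + 0) = -5/5 = -1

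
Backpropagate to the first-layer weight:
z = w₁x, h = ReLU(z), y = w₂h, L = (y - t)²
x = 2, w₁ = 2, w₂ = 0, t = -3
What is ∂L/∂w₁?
∂L/∂w₁ = 0

Forward pass:
z = w₁x = 2×2 = 4
h = ReLU(4) = 4
y = w₂h = 0×4 = 0

Backward pass:
∂L/∂y = 2(y - t) = 2(0 - -3) = 6
∂y/∂h = w₂ = 0
∂h/∂z = 1 (ReLU derivative)
∂z/∂w₁ = x = 2

∂L/∂w₁ = 6 × 0 × 1 × 2 = 0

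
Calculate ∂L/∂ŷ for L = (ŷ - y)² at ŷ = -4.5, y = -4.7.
∂L/∂ŷ = 0.4

∂L/∂ŷ = 2(ŷ - y) = 2(-4.5 - -4.7) = 2(0.2) = 0.4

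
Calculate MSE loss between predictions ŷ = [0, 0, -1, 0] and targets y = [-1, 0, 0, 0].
MSE = 0.5

MSE = (1/4)((0--1)² + (0-0)² + (-1-0)² + (0-0)²) = (1/4)(1 + 0 + 1 + 0) = 0.5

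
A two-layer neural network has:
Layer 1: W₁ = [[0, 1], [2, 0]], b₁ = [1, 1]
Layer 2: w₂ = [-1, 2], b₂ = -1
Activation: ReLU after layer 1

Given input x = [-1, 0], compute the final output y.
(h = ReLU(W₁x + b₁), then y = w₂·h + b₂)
y = -2

Layer 1 pre-activation: z₁ = [1, -1]
After ReLU: h = [1, 0]
Layer 2 output: y = -1×1 + 2×0 + -1 = -2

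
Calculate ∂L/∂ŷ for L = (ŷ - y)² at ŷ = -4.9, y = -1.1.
∂L/∂ŷ = -7.6

∂L/∂ŷ = 2(ŷ - y) = 2(-4.9 - -1.1) = 2(-3.8) = -7.6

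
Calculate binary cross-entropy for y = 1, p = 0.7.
L = 0.3567

L = -1·log(0.7) - 0·log(0.3) = -log(0.7) = 0.3567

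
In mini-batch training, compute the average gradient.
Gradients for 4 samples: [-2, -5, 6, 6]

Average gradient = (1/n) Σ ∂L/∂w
Average gradient = 1.25

Average = (1/4)(-2 + -5 + 6 + 6) = 5/4 = 1.25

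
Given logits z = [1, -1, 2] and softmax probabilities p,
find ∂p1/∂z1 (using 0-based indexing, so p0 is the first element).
∂p1/∂z1 = 0.03389

p = softmax(z) = [0.2595, 0.03512, 0.7054]
p1 = 0.03512

∂p1/∂z1 = p1(1 - p1) = 0.03512 × (1 - 0.03512) = 0.03389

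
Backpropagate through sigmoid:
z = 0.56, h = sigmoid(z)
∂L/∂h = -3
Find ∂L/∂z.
∂L/∂z = -0.6941

σ(0.56) = 0.6365
σ'(0.56) = σ(0.56)(1 - σ(0.56)) = 0.6365 × 0.3635 = 0.2314
∂L/∂z = ∂L/∂h · σ'(z) = -3 × 0.2314 = -0.6941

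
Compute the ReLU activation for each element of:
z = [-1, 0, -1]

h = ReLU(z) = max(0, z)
h = [0, 0, 0]

ReLU applied element-wise: max(0,-1)=0, max(0,0)=0, max(0,-1)=0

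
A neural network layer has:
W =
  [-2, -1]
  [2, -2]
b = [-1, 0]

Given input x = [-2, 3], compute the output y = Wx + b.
y = [0, -10]

Wx = [-2×-2 + -1×3, 2×-2 + -2×3]
   = [1, -10]
y = Wx + b = [1 + -1, -10 + 0] = [0, -10]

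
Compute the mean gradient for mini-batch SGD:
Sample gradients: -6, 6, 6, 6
Average gradient = 3

Average = (1/4)(-6 + 6 + 6 + 6) = 12/4 = 3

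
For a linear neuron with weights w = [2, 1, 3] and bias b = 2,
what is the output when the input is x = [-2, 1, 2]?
y = 5

y = (2)(-2) + (1)(1) + (3)(2) + 2 = 5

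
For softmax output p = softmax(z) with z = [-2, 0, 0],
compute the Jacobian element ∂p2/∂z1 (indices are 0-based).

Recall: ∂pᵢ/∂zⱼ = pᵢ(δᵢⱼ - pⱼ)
∂p2/∂z1 = -0.2193

p = softmax(z) = [0.06338, 0.4683, 0.4683]
p2 = 0.4683, p1 = 0.4683

∂p2/∂z1 = -p2 × p1 = -0.4683 × 0.4683 = -0.2193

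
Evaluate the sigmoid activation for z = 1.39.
0.8006

sigmoid(1.39) = 1/(1 + e^(-1.39)) = 1/(1 + 0.2491) = 0.8006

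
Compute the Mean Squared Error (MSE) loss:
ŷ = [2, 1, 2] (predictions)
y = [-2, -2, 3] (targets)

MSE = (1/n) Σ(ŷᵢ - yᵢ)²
MSE = 8.667

MSE = (1/3)((2--2)² + (1--2)² + (2-3)²) = (1/3)(16 + 9 + 1) = 8.667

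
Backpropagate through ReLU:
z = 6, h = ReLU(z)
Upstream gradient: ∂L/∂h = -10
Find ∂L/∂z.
∂L/∂z = -10

h = ReLU(6) = 6
Since z > 0: ∂h/∂z = 1
∂L/∂z = ∂L/∂h · ∂h/∂z = -10 × 1 = -10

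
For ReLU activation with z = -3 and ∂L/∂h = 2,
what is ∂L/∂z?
∂L/∂z = 0

h = ReLU(-3) = 0
Since z < 0: ∂h/∂z = 0
∂L/∂z = ∂L/∂h · ∂h/∂z = 2 × 0 = 0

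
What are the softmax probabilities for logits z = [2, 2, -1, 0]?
p = [0.4576, 0.4576, 0.0228, 0.0619]

exp(z) = [7.389, 7.389, 0.3679, 1]
Sum = 16.15
p = [0.4576, 0.4576, 0.0228, 0.0619]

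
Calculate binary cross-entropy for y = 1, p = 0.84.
L = 0.1744

L = -1·log(0.84) - 0·log(0.16) = -log(0.84) = 0.1744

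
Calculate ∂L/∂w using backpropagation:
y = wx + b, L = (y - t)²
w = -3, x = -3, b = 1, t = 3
∂L/∂w = -42

y = wx + b = (-3)(-3) + 1 = 10
∂L/∂y = 2(y - t) = 2(10 - 3) = 14
∂y/∂w = x = -3
∂L/∂w = ∂L/∂y · ∂y/∂w = 14 × -3 = -42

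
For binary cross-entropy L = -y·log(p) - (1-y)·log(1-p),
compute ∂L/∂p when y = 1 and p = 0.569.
∂L/∂p = -1.757

∂L/∂p = -y/p + (1-y)/(1-p) = -1/0.569 + 0 = -1.757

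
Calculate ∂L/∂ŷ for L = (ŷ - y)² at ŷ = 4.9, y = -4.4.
∂L/∂ŷ = 18.6

∂L/∂ŷ = 2(ŷ - y) = 2(4.9 - -4.4) = 2(9.3) = 18.6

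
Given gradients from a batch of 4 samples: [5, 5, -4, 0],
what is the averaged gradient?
Average gradient = 1.5

Average = (1/4)(5 + 5 + -4 + 0) = 6/4 = 1.5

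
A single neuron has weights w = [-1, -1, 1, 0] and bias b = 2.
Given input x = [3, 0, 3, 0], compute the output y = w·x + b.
y = 2

y = (-1)(3) + (-1)(0) + (1)(3) + (0)(0) + 2 = 2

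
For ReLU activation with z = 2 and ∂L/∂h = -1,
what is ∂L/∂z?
∂L/∂z = -1

h = ReLU(2) = 2
Since z > 0: ∂h/∂z = 1
∂L/∂z = ∂L/∂h · ∂h/∂z = -1 × 1 = -1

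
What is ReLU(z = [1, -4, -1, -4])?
h = [1, 0, 0, 0]

ReLU applied element-wise: max(0,1)=1, max(0,-4)=0, max(0,-1)=0, max(0,-4)=0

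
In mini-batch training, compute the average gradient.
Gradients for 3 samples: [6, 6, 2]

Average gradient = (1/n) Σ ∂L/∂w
Average gradient = 4.667

Average = (1/3)(6 + 6 + 2) = 14/3 = 4.667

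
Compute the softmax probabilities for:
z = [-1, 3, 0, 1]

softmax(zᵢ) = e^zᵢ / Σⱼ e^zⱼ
p = [0.0152, 0.831, 0.0414, 0.1125]

exp(z) = [0.3679, 20.09, 1, 2.718]
Sum = 24.17
p = [0.0152, 0.831, 0.0414, 0.1125]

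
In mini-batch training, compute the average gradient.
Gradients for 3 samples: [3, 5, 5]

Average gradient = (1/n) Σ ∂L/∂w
Average gradient = 4.333

Average = (1/3)(3 + 5 + 5) = 13/3 = 4.333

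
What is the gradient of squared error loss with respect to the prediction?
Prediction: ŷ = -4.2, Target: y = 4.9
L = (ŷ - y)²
∂L/∂ŷ = -18.2

∂L/∂ŷ = 2(ŷ - y) = 2(-4.2 - 4.9) = 2(-9.1) = -18.2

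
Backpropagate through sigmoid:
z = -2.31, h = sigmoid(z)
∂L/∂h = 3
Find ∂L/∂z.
∂L/∂z = 0.2464

σ(-2.31) = 0.0903
σ'(-2.31) = σ(-2.31)(1 - σ(-2.31)) = 0.0903 × 0.9097 = 0.08214
∂L/∂z = ∂L/∂h · σ'(z) = 3 × 0.08214 = 0.2464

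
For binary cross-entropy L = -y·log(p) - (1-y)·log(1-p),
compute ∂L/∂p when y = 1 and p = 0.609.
∂L/∂p = -1.642

∂L/∂p = -y/p + (1-y)/(1-p) = -1/0.609 + 0 = -1.642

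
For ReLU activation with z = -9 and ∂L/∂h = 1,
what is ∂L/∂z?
∂L/∂z = 0

h = ReLU(-9) = 0
Since z < 0: ∂h/∂z = 0
∂L/∂z = ∂L/∂h · ∂h/∂z = 1 × 0 = 0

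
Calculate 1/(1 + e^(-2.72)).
0.9382

sigmoid(2.72) = 1/(1 + e^(-2.72)) = 1/(1 + 0.06587) = 0.9382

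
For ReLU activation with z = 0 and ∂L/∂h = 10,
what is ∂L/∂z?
∂L/∂z = 0

h = ReLU(0) = 0
At z = 0: ∂h/∂z = 0 (by convention)
∂L/∂z = ∂L/∂h · ∂h/∂z = 10 × 0 = 0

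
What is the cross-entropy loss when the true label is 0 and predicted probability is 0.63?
L = 0.9943

L = -0·log(0.63) - 1·log(0.37) = -log(0.37) = 0.9943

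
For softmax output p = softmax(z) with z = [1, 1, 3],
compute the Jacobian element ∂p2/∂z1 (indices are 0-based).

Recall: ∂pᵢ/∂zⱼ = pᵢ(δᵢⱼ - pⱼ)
∂p2/∂z1 = -0.08382

p = softmax(z) = [0.1065, 0.1065, 0.787]
p2 = 0.787, p1 = 0.1065

∂p2/∂z1 = -p2 × p1 = -0.787 × 0.1065 = -0.08382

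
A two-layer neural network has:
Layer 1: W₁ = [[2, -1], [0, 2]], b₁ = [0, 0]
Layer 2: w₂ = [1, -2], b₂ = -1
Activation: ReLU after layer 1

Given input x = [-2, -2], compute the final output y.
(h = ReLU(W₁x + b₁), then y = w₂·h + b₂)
y = -1

Layer 1 pre-activation: z₁ = [-2, -4]
After ReLU: h = [0, 0]
Layer 2 output: y = 1×0 + -2×0 + -1 = -1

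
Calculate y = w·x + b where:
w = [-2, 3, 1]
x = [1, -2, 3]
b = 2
y = -3

y = (-2)(1) + (3)(-2) + (1)(3) + 2 = -3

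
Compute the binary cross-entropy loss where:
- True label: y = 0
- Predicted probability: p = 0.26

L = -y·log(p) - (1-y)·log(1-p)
L = 0.3011

L = -0·log(0.26) - 1·log(0.74) = -log(0.74) = 0.3011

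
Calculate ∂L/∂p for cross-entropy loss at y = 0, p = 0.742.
∂L/∂p = 3.876

∂L/∂p = -y/p + (1-y)/(1-p) = 0 + 1/0.258 = 3.876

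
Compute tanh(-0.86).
-0.6963

tanh(-0.86) = (e^(-0.86) - e^(0.86))/(e^(-0.86) + e^(0.86)) = -0.6963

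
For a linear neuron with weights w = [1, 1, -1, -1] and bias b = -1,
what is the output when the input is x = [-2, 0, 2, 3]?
y = -8

y = (1)(-2) + (1)(0) + (-1)(2) + (-1)(3) + -1 = -8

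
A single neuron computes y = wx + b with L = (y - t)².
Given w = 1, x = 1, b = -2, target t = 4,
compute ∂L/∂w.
∂L/∂w = -10

y = wx + b = (1)(1) + -2 = -1
∂L/∂y = 2(y - t) = 2(-1 - 4) = -10
∂y/∂w = x = 1
∂L/∂w = ∂L/∂y · ∂y/∂w = -10 × 1 = -10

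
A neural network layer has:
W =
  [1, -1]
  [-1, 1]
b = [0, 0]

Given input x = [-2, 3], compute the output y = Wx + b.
y = [-5, 5]

Wx = [1×-2 + -1×3, -1×-2 + 1×3]
   = [-5, 5]
y = Wx + b = [-5 + 0, 5 + 0] = [-5, 5]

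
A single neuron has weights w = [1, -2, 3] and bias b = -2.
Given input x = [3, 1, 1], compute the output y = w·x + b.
y = 2

y = (1)(3) + (-2)(1) + (3)(1) + -2 = 2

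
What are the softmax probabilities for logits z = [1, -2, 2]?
p = [0.2654, 0.0132, 0.7214]

exp(z) = [2.718, 0.1353, 7.389]
Sum = 10.24
p = [0.2654, 0.0132, 0.7214]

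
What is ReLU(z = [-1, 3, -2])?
h = [0, 3, 0]

ReLU applied element-wise: max(0,-1)=0, max(0,3)=3, max(0,-2)=0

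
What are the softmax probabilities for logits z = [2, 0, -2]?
p = [0.8668, 0.1173, 0.0159]

exp(z) = [7.389, 1, 0.1353]
Sum = 8.524
p = [0.8668, 0.1173, 0.0159]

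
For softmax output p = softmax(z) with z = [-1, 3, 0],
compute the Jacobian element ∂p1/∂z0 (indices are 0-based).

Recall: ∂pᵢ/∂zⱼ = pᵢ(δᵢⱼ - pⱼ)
∂p1/∂z0 = -0.01605

p = softmax(z) = [0.01715, 0.9362, 0.04661]
p1 = 0.9362, p0 = 0.01715

∂p1/∂z0 = -p1 × p0 = -0.9362 × 0.01715 = -0.01605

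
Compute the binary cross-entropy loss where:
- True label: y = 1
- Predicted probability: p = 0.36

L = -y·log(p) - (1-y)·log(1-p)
L = 1.022

L = -1·log(0.36) - 0·log(0.64) = -log(0.36) = 1.022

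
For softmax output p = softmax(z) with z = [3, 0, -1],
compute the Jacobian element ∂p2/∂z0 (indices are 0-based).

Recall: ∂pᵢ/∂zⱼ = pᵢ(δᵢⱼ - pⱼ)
∂p2/∂z0 = -0.01605

p = softmax(z) = [0.9362, 0.04661, 0.01715]
p2 = 0.01715, p0 = 0.9362

∂p2/∂z0 = -p2 × p0 = -0.01715 × 0.9362 = -0.01605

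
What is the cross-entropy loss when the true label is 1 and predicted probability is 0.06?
L = 2.813

L = -1·log(0.06) - 0·log(0.94) = -log(0.06) = 2.813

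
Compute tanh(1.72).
0.9379

tanh(1.72) = (e^(1.72) - e^(-1.72))/(e^(1.72) + e^(-1.72)) = 0.9379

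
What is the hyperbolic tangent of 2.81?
0.9928

tanh(2.81) = (e^(2.81) - e^(-2.81))/(e^(2.81) + e^(-2.81)) = 0.9928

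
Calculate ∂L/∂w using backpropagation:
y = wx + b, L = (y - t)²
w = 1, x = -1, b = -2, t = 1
∂L/∂w = 8

y = wx + b = (1)(-1) + -2 = -3
∂L/∂y = 2(y - t) = 2(-3 - 1) = -8
∂y/∂w = x = -1
∂L/∂w = ∂L/∂y · ∂y/∂w = -8 × -1 = 8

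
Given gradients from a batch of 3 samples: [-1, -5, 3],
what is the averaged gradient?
Average gradient = -1

Average = (1/3)(-1 + -5 + 3) = -3/3 = -1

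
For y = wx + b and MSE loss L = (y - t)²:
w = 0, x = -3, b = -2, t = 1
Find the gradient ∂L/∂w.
∂L/∂w = 18

y = wx + b = (0)(-3) + -2 = -2
∂L/∂y = 2(y - t) = 2(-2 - 1) = -6
∂y/∂w = x = -3
∂L/∂w = ∂L/∂y · ∂y/∂w = -6 × -3 = 18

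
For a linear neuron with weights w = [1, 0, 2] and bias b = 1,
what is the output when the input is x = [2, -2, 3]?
y = 9

y = (1)(2) + (0)(-2) + (2)(3) + 1 = 9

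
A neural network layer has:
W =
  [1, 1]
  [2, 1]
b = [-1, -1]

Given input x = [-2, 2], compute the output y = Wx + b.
y = [-1, -3]

Wx = [1×-2 + 1×2, 2×-2 + 1×2]
   = [0, -2]
y = Wx + b = [0 + -1, -2 + -1] = [-1, -3]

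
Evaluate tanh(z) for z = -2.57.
-0.9884

tanh(-2.57) = (e^(-2.57) - e^(2.57))/(e^(-2.57) + e^(2.57)) = -0.9884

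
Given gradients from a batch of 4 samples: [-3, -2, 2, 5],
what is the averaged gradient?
Average gradient = 0.5

Average = (1/4)(-3 + -2 + 2 + 5) = 2/4 = 0.5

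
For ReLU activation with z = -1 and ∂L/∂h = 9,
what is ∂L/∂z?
∂L/∂z = 0

h = ReLU(-1) = 0
Since z < 0: ∂h/∂z = 0
∂L/∂z = ∂L/∂h · ∂h/∂z = 9 × 0 = 0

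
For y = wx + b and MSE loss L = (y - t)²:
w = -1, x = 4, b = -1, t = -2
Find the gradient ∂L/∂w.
∂L/∂w = -24

y = wx + b = (-1)(4) + -1 = -5
∂L/∂y = 2(y - t) = 2(-5 - -2) = -6
∂y/∂w = x = 4
∂L/∂w = ∂L/∂y · ∂y/∂w = -6 × 4 = -24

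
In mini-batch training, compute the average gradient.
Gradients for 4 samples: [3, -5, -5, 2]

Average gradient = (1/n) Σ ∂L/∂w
Average gradient = -1.25

Average = (1/4)(3 + -5 + -5 + 2) = -5/4 = -1.25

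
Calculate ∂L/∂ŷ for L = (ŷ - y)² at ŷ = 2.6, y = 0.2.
∂L/∂ŷ = 4.8

∂L/∂ŷ = 2(ŷ - y) = 2(2.6 - 0.2) = 2(2.4) = 4.8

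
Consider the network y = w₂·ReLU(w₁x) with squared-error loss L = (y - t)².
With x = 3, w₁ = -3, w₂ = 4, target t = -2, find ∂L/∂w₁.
∂L/∂w₁ = 0

Forward pass:
z = w₁x = -3×3 = -9
h = ReLU(-9) = 0
y = w₂h = 4×0 = 0

Backward pass:
∂L/∂y = 2(y - t) = 2(0 - -2) = 4
∂y/∂h = w₂ = 4
∂h/∂z = 0 (ReLU derivative)
∂z/∂w₁ = x = 3

∂L/∂w₁ = 4 × 4 × 0 × 3 = 0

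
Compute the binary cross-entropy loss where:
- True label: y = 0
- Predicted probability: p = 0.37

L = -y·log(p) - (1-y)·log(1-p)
L = 0.462

L = -0·log(0.37) - 1·log(0.63) = -log(0.63) = 0.462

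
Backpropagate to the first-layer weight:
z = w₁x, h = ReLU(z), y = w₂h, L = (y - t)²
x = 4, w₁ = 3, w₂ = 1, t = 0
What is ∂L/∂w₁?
∂L/∂w₁ = 96

Forward pass:
z = w₁x = 3×4 = 12
h = ReLU(12) = 12
y = w₂h = 1×12 = 12

Backward pass:
∂L/∂y = 2(y - t) = 2(12 - 0) = 24
∂y/∂h = w₂ = 1
∂h/∂z = 1 (ReLU derivative)
∂z/∂w₁ = x = 4

∂L/∂w₁ = 24 × 1 × 1 × 4 = 96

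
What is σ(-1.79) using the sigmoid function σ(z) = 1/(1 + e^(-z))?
0.1431

sigmoid(-1.79) = 1/(1 + e^(1.79)) = 1/(1 + 5.989) = 0.1431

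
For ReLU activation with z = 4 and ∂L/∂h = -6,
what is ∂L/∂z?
∂L/∂z = -6

h = ReLU(4) = 4
Since z > 0: ∂h/∂z = 1
∂L/∂z = ∂L/∂h · ∂h/∂z = -6 × 1 = -6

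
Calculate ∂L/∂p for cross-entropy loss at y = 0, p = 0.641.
∂L/∂p = 2.786

∂L/∂p = -y/p + (1-y)/(1-p) = 0 + 1/0.359 = 2.786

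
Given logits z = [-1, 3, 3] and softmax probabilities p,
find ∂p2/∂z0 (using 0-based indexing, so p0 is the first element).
∂p2/∂z0 = -0.004496

p = softmax(z) = [0.009075, 0.4955, 0.4955]
p2 = 0.4955, p0 = 0.009075

∂p2/∂z0 = -p2 × p0 = -0.4955 × 0.009075 = -0.004496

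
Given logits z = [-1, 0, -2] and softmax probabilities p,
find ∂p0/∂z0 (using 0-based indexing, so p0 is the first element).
∂p0/∂z0 = 0.1848

p = softmax(z) = [0.2447, 0.6652, 0.09003]
p0 = 0.2447

∂p0/∂z0 = p0(1 - p0) = 0.2447 × (1 - 0.2447) = 0.1848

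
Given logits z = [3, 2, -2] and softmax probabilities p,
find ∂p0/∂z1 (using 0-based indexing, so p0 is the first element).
∂p0/∂z1 = -0.1947

p = softmax(z) = [0.7275, 0.2676, 0.004902]
p0 = 0.7275, p1 = 0.2676

∂p0/∂z1 = -p0 × p1 = -0.7275 × 0.2676 = -0.1947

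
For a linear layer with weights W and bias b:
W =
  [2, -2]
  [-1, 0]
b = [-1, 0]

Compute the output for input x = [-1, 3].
y = [-9, 1]

Wx = [2×-1 + -2×3, -1×-1 + 0×3]
   = [-8, 1]
y = Wx + b = [-8 + -1, 1 + 0] = [-9, 1]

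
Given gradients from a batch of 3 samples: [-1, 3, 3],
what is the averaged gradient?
Average gradient = 1.667

Average = (1/3)(-1 + 3 + 3) = 5/3 = 1.667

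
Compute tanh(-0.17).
-0.1684

tanh(-0.17) = (e^(-0.17) - e^(0.17))/(e^(-0.17) + e^(0.17)) = -0.1684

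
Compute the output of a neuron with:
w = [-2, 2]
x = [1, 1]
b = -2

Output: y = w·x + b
y = -2

y = (-2)(1) + (2)(1) + -2 = -2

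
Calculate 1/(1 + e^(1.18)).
0.2351

sigmoid(-1.18) = 1/(1 + e^(1.18)) = 1/(1 + 3.254) = 0.2351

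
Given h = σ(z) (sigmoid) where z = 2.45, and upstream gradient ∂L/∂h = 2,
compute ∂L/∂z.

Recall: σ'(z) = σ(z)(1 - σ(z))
∂L/∂z = 0.1463

σ(2.45) = 0.9206
σ'(2.45) = σ(2.45)(1 - σ(2.45)) = 0.9206 × 0.07944 = 0.07313
∂L/∂z = ∂L/∂h · σ'(z) = 2 × 0.07313 = 0.1463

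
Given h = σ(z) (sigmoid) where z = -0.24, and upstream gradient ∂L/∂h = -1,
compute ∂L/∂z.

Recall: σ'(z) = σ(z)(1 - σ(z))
∂L/∂z = -0.2464

σ(-0.24) = 0.4403
σ'(-0.24) = σ(-0.24)(1 - σ(-0.24)) = 0.4403 × 0.5597 = 0.2464
∂L/∂z = ∂L/∂h · σ'(z) = -1 × 0.2464 = -0.2464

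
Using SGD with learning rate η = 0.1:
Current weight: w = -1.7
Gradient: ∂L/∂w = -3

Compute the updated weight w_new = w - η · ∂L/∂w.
w_new = -1.4

w_new = w - η·∂L/∂w = -1.7 - 0.1×(-3) = -1.7 - (-0.3) = -1.4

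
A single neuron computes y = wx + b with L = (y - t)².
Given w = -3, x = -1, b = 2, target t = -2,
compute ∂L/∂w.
∂L/∂w = -14

y = wx + b = (-3)(-1) + 2 = 5
∂L/∂y = 2(y - t) = 2(5 - -2) = 14
∂y/∂w = x = -1
∂L/∂w = ∂L/∂y · ∂y/∂w = 14 × -1 = -14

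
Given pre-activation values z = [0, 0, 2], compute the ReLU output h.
h = [0, 0, 2]

ReLU applied element-wise: max(0,0)=0, max(0,0)=0, max(0,2)=2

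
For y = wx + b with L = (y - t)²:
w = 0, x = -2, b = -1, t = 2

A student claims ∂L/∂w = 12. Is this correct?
Correct

y = (0)(-2) + -1 = -1
∂L/∂y = 2(y - t) = 2(-1 - 2) = -6
∂y/∂w = x = -2
∂L/∂w = -6 × -2 = 12

Claimed value: 12
Correct: The correct gradient is 12.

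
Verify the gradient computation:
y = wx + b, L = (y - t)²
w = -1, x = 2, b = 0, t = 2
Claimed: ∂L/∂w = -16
Correct

y = (-1)(2) + 0 = -2
∂L/∂y = 2(y - t) = 2(-2 - 2) = -8
∂y/∂w = x = 2
∂L/∂w = -8 × 2 = -16

Claimed value: -16
Correct: The correct gradient is -16.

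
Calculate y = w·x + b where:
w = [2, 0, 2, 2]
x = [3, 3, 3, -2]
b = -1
y = 7

y = (2)(3) + (0)(3) + (2)(3) + (2)(-2) + -1 = 7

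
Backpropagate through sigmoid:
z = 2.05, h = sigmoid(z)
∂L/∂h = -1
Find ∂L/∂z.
∂L/∂z = -0.101

σ(2.05) = 0.8859
σ'(2.05) = σ(2.05)(1 - σ(2.05)) = 0.8859 × 0.1141 = 0.101
∂L/∂z = ∂L/∂h · σ'(z) = -1 × 0.101 = -0.101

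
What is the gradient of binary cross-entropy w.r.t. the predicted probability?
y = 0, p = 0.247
∂L/∂p = 1.328

∂L/∂p = -y/p + (1-y)/(1-p) = 0 + 1/0.753 = 1.328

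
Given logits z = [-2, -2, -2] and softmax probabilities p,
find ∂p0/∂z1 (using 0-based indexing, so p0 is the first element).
∂p0/∂z1 = -0.1111

p = softmax(z) = [0.3333, 0.3333, 0.3333]
p0 = 0.3333, p1 = 0.3333

∂p0/∂z1 = -p0 × p1 = -0.3333 × 0.3333 = -0.1111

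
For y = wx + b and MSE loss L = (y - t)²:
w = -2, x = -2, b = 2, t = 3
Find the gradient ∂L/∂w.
∂L/∂w = -12

y = wx + b = (-2)(-2) + 2 = 6
∂L/∂y = 2(y - t) = 2(6 - 3) = 6
∂y/∂w = x = -2
∂L/∂w = ∂L/∂y · ∂y/∂w = 6 × -2 = -12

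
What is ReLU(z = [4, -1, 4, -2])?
h = [4, 0, 4, 0]

ReLU applied element-wise: max(0,4)=4, max(0,-1)=0, max(0,4)=4, max(0,-2)=0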